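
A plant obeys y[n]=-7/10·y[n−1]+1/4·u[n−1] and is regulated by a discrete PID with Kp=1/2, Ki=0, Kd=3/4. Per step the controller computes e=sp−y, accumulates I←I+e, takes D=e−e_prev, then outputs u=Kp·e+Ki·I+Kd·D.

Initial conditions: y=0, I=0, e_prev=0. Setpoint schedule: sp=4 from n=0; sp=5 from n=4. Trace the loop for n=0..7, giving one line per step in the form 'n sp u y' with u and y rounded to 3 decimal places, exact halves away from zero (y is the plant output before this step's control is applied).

(exact arithmetic carried between steps; '≈' marks a value shown rounded to 6 d.p. or computed from one; I and e_prev carry over from the previous line; the table rounds u and y to 3 d.p., halves away from zero)
n=0: y=0, sp=4, e=sp−y=4; I=4, D=e−e_prev=4; u=1/2·4+0·4+3/4·4=5; next y=-7/10·0+1/4·5=1.25
n=1: y=1.25, sp=4, e=sp−y=2.75; I=6.75, D=e−e_prev=-1.25; u=1/2·2.75+0·6.75+3/4·(-1.25)=0.4375; next y=-7/10·1.25+1/4·0.4375=-0.765625
n=2: y=-0.765625, sp=4, e=sp−y=4.765625; I=11.515625, D=e−e_prev=2.015625; u=1/2·4.765625+0·11.515625+3/4·2.015625≈3.894531; next y=-7/10·(-0.765625)+1/4·3.894531≈1.509570
n=3: y≈1.509570, sp=4, e=sp−y≈2.490430; I≈14.006055, D=e−e_prev≈-2.275195; u=1/2·2.490430+0·14.006055+3/4·(-2.275195)≈-0.461182; next y=-7/10·1.509570+1/4·(-0.461182)≈-1.171995
n=4: y≈-1.171995, sp=5, e=sp−y≈6.171995; I≈20.178049, D=e−e_prev≈3.681565; u=1/2·6.171995+0·20.178049+3/4·3.681565≈5.847171; next y=-7/10·(-1.171995)+1/4·5.847171≈2.282189
n=5: y≈2.282189, sp=5, e=sp−y≈2.717811; I≈22.895860, D=e−e_prev≈-3.454184; u=1/2·2.717811+0·22.895860+3/4·(-3.454184)≈-1.231732; next y=-7/10·2.282189+1/4·(-1.231732)≈-1.905465
n=6: y≈-1.905465, sp=5, e=sp−y≈6.905465; I≈29.801326, D=e−e_prev≈4.187654; u=1/2·6.905465+0·29.801326+3/4·4.187654≈6.593473; next y=-7/10·(-1.905465)+1/4·6.593473≈2.982194
n=7: y≈2.982194, sp=5, e=sp−y≈2.017806; I≈31.819132, D=e−e_prev≈-4.887659; u=1/2·2.017806+0·31.819132+3/4·(-4.887659)≈-2.656842; next y=-7/10·2.982194+1/4·(-2.656842)≈-2.751746

0 4 5.000 0.000
1 4 0.438 1.250
2 4 3.895 -0.766
3 4 -0.461 1.510
4 5 5.847 -1.172
5 5 -1.232 2.282
6 5 6.593 -1.905
7 5 -2.657 2.982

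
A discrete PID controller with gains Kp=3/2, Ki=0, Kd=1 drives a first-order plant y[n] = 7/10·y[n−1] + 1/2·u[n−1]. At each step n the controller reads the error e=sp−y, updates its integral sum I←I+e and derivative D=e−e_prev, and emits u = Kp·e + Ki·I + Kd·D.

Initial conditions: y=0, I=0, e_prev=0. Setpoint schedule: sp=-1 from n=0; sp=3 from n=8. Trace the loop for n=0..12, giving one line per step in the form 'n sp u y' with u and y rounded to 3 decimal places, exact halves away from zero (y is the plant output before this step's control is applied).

(exact arithmetic carried between steps; '≈' marks a value shown rounded to 6 d.p. or computed from one; I and e_prev carry over from the previous line; the table rounds u and y to 3 d.p., halves away from zero)
n=0: y=0, sp=-1, e=sp−y=-1; I=-1, D=e−e_prev=-1; u=3/2·(-1)+0·(-1)+1·(-1)=-2.5; next y=7/10·0+1/2·(-2.5)=-1.25
n=1: y=-1.25, sp=-1, e=sp−y=0.25; I=-0.75, D=e−e_prev=1.25; u=3/2·0.25+0·(-0.75)+1·1.25=1.625; next y=7/10·(-1.25)+1/2·1.625=-0.0625
n=2: y=-0.0625, sp=-1, e=sp−y=-0.9375; I=-1.6875, D=e−e_prev=-1.1875; u=3/2·(-0.9375)+0·(-1.6875)+1·(-1.1875)=-2.59375; next y=7/10·(-0.0625)+1/2·(-2.59375)=-1.340625
n=3: y=-1.340625, sp=-1, e=sp−y=0.340625; I=-1.346875, D=e−e_prev=1.278125; u=3/2·0.340625+0·(-1.346875)+1·1.278125≈1.789063; next y=7/10·(-1.340625)+1/2·1.789063≈-0.043906
n=4: y≈-0.043906, sp=-1, e=sp−y≈-0.956094; I≈-2.302969, D=e−e_prev≈-1.296719; u=3/2·(-0.956094)+0·(-2.302969)+1·(-1.296719)≈-2.730859; next y=7/10·(-0.043906)+1/2·(-2.730859)≈-1.396164
n=5: y≈-1.396164, sp=-1, e=sp−y≈0.396164; I≈-1.906805, D=e−e_prev≈1.352258; u=3/2·0.396164+0·(-1.906805)+1·1.352258≈1.946504; next y=7/10·(-1.396164)+1/2·1.946504≈-0.004063
n=6: y≈-0.004063, sp=-1, e=sp−y≈-0.995937; I≈-2.902742, D=e−e_prev≈-1.392101; u=3/2·(-0.995937)+0·(-2.902742)+1·(-1.392101)≈-2.886007; next y=7/10·(-0.004063)+1/2·(-2.886007)≈-1.445847
n=7: y≈-1.445847, sp=-1, e=sp−y≈0.445847; I≈-2.456894, D=e−e_prev≈1.441785; u=3/2·0.445847+0·(-2.456894)+1·1.441785≈2.110556; next y=7/10·(-1.445847)+1/2·2.110556≈0.043185
n=8: y≈0.043185, sp=3, e=sp−y≈2.956815; I≈0.499921, D=e−e_prev≈2.510968; u=3/2·2.956815+0·0.499921+1·2.510968≈6.946191; next y=7/10·0.043185+1/2·6.946191≈3.503325
n=9: y≈3.503325, sp=3, e=sp−y≈-0.503325; I≈-0.003404, D=e−e_prev≈-3.460140; u=3/2·(-0.503325)+0·(-0.003404)+1·(-3.460140)≈-4.215127; next y=7/10·3.503325+1/2·(-4.215127)≈0.344764
n=10: y≈0.344764, sp=3, e=sp−y≈2.655236; I≈2.651833, D=e−e_prev≈3.158561; u=3/2·2.655236+0·2.651833+1·3.158561≈7.141415; next y=7/10·0.344764+1/2·7.141415≈3.812042
n=11: y≈3.812042, sp=3, e=sp−y≈-0.812042; I≈1.839790, D=e−e_prev≈-3.467279; u=3/2·(-0.812042)+0·1.839790+1·(-3.467279)≈-4.685342; next y=7/10·3.812042+1/2·(-4.685342)≈0.325759
n=12: y≈0.325759, sp=3, e=sp−y≈2.674241; I≈4.514032, D=e−e_prev≈3.486284; u=3/2·2.674241+0·4.514032+1·3.486284≈7.497646; next y=7/10·0.325759+1/2·7.497646≈3.976854

0 -1 -2.500 0.000
1 -1 1.625 -1.250
2 -1 -2.594 -0.063
3 -1 1.789 -1.341
4 -1 -2.731 -0.044
5 -1 1.947 -1.396
6 -1 -2.886 -0.004
7 -1 2.111 -1.446
8 3 6.946 0.043
9 3 -4.215 3.503
10 3 7.141 0.345
11 3 -4.685 3.812
12 3 7.498 0.326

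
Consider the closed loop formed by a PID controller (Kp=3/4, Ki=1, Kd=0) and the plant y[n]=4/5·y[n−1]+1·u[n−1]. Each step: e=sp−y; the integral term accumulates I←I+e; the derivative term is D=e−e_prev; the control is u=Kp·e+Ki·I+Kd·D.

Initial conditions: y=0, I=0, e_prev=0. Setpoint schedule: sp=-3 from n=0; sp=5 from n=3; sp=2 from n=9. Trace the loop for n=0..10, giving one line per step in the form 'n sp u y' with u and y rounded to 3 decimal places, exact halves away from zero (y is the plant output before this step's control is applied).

0 -3 -5.250 0.000
1 -3 0.938 -5.250
2 -3 -0.291 -3.263
3 5 13.339 -2.901
4 5 -3.119 11.018
5 5 0.177 5.696
6 5 1.165 4.734
7 5 1.049 4.952
8 5 0.994 5.011
9 2 -4.253 5.003
10 2 1.938 -0.250

(exact arithmetic carried between steps; '≈' marks a value shown rounded to 6 d.p. or computed from one; I and e_prev carry over from the previous line; the table rounds u and y to 3 d.p., halves away from zero)
n=0: y=0, sp=-3, e=sp−y=-3; I=-3, D=e−e_prev=-3; u=3/4·(-3)+1·(-3)+0·(-3)=-5.25; next y=4/5·0+1·(-5.25)=-5.25
n=1: y=-5.25, sp=-3, e=sp−y=2.25; I=-0.75, D=e−e_prev=5.25; u=3/4·2.25+1·(-0.75)+0·5.25=0.9375; next y=4/5·(-5.25)+1·0.9375=-3.2625
n=2: y=-3.2625, sp=-3, e=sp−y=0.2625; I=-0.4875, D=e−e_prev=-1.9875; u=3/4·0.2625+1·(-0.4875)+0·(-1.9875)=-0.290625; next y=4/5·(-3.2625)+1·(-0.290625)=-2.900625
n=3: y=-2.900625, sp=5, e=sp−y=7.900625; I=7.413125, D=e−e_prev=7.638125; u=3/4·7.900625+1·7.413125+0·7.638125≈13.338594; next y=4/5·(-2.900625)+1·13.338594≈11.018094
n=4: y≈11.018094, sp=5, e=sp−y≈-6.018094; I≈1.395031, D=e−e_prev≈-13.918719; u=3/4·(-6.018094)+1·1.395031+0·(-13.918719)≈-3.118539; next y=4/5·11.018094+1·(-3.118539)≈5.695936
n=5: y≈5.695936, sp=5, e=sp−y≈-0.695936; I≈0.699095, D=e−e_prev≈5.322158; u=3/4·(-0.695936)+1·0.699095+0·5.322158≈0.177143; next y=4/5·5.695936+1·0.177143≈4.733892
n=6: y≈4.733892, sp=5, e=sp−y≈0.266108; I≈0.965203, D=e−e_prev≈0.962044; u=3/4·0.266108+1·0.965203+0·0.962044≈1.164784; next y=4/5·4.733892+1·1.164784≈4.951898
n=7: y≈4.951898, sp=5, e=sp−y≈0.048102; I≈1.013305, D=e−e_prev≈-0.218006; u=3/4·0.048102+1·1.013305+0·(-0.218006)≈1.049382; next y=4/5·4.951898+1·1.049382≈5.010900
n=8: y≈5.010900, sp=5, e=sp−y≈-0.010900; I≈1.002405, D=e−e_prev≈-0.059002; u=3/4·(-0.010900)+1·1.002405+0·(-0.059002)≈0.994230; next y=4/5·5.010900+1·0.994230≈5.002950
n=9: y≈5.002950, sp=2, e=sp−y≈-3.002950; I≈-2.000545, D=e−e_prev≈-2.992050; u=3/4·(-3.002950)+1·(-2.000545)+0·(-2.992050)≈-4.252758; next y=4/5·5.002950+1·(-4.252758)≈-0.250398
n=10: y≈-0.250398, sp=2, e=sp−y≈2.250398; I≈0.249852, D=e−e_prev≈5.253348; u=3/4·2.250398+1·0.249852+0·5.253348≈1.937651; next y=4/5·(-0.250398)+1·1.937651≈1.737333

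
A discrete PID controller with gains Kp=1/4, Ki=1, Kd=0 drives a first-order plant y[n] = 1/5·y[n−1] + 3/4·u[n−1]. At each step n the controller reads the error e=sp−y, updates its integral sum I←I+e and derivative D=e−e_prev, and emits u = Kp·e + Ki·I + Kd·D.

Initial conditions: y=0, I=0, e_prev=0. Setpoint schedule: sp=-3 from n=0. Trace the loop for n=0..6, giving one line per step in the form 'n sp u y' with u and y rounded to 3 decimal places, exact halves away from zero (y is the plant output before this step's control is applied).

0 -3 -3.750 0.000
1 -3 -3.234 -2.813
2 -3 -3.202 -2.988
3 -3 -3.200 -2.999
4 -3 -3.200 -3.000
5 -3 -3.200 -3.000
6 -3 -3.200 -3.000

(exact arithmetic carried between steps; '≈' marks a value shown rounded to 6 d.p. or computed from one; I and e_prev carry over from the previous line; the table rounds u and y to 3 d.p., halves away from zero)
n=0: y=0, sp=-3, e=sp−y=-3; I=-3, D=e−e_prev=-3; u=1/4·(-3)+1·(-3)+0·(-3)=-3.75; next y=1/5·0+3/4·(-3.75)=-2.8125
n=1: y=-2.8125, sp=-3, e=sp−y=-0.1875; I=-3.1875, D=e−e_prev=2.8125; u=1/4·(-0.1875)+1·(-3.1875)+0·2.8125=-3.234375; next y=1/5·(-2.8125)+3/4·(-3.234375)≈-2.988281
n=2: y≈-2.988281, sp=-3, e=sp−y≈-0.011719; I≈-3.199219, D=e−e_prev≈0.175781; u=1/4·(-0.011719)+1·(-3.199219)+0·0.175781≈-3.202148; next y=1/5·(-2.988281)+3/4·(-3.202148)≈-2.999268
n=3: y≈-2.999268, sp=-3, e=sp−y≈-0.000732; I≈-3.199951, D=e−e_prev≈0.010986; u=1/4·(-0.000732)+1·(-3.199951)+0·0.010986≈-3.200134; next y=1/5·(-2.999268)+3/4·(-3.200134)≈-2.999954
n=4: y≈-2.999954, sp=-3, e=sp−y≈-0.000046; I≈-3.199997, D=e−e_prev≈0.000687; u=1/4·(-0.000046)+1·(-3.199997)+0·0.000687≈-3.200008; next y=1/5·(-2.999954)+3/4·(-3.200008)≈-2.999997
n=5: y≈-2.999997, sp=-3, e=sp−y≈-0.000003; I≈-3.200000, D=e−e_prev≈0.000043; u=1/4·(-0.000003)+1·(-3.200000)+0·0.000043≈-3.200001; next y=1/5·(-2.999997)+3/4·(-3.200001)≈-3.000000
n=6: y≈-3.000000, sp=-3, e=sp−y≈0.000000; I≈-3.200000, D=e−e_prev≈0.000003; u=1/4·0.000000+1·(-3.200000)+0·0.000003≈-3.200000; next y=1/5·(-3.000000)+3/4·(-3.200000)≈-3.000000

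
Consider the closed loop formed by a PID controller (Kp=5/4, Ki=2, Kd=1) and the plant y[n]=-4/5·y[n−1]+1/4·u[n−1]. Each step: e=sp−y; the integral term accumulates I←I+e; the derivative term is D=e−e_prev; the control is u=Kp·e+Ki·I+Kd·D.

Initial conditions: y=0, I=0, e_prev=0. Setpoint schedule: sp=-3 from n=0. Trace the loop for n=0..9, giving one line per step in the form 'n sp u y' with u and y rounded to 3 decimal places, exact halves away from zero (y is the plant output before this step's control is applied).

(exact arithmetic carried between steps; '≈' marks a value shown rounded to 6 d.p. or computed from one; I and e_prev carry over from the previous line; the table rounds u and y to 3 d.p., halves away from zero)
n=0: y=0, sp=-3, e=sp−y=-3; I=-3, D=e−e_prev=-3; u=5/4·(-3)+2·(-3)+1·(-3)=-12.75; next y=-4/5·0+1/4·(-12.75)=-3.1875
n=1: y=-3.1875, sp=-3, e=sp−y=0.1875; I=-2.8125, D=e−e_prev=3.1875; u=5/4·0.1875+2·(-2.8125)+1·3.1875=-2.203125; next y=-4/5·(-3.1875)+1/4·(-2.203125)≈1.999219
n=2: y≈1.999219, sp=-3, e=sp−y≈-4.999219; I≈-7.811719, D=e−e_prev≈-5.186719; u=5/4·(-4.999219)+2·(-7.811719)+1·(-5.186719)≈-27.059180; next y=-4/5·1.999219+1/4·(-27.059180)≈-8.364170
n=3: y≈-8.364170, sp=-3, e=sp−y≈5.364170; I≈-2.447549, D=e−e_prev≈10.363389; u=5/4·5.364170+2·(-2.447549)+1·10.363389≈12.173503; next y=-4/5·(-8.364170)+1/4·12.173503≈9.734712
n=4: y≈9.734712, sp=-3, e=sp−y≈-12.734712; I≈-15.182261, D=e−e_prev≈-18.098882; u=5/4·(-12.734712)+2·(-15.182261)+1·(-18.098882)≈-64.381793; next y=-4/5·9.734712+1/4·(-64.381793)≈-23.883218
n=5: y≈-23.883218, sp=-3, e=sp−y≈20.883218; I≈5.700957, D=e−e_prev≈33.617929; u=5/4·20.883218+2·5.700957+1·33.617929≈71.123865; next y=-4/5·(-23.883218)+1/4·71.123865≈36.887540
n=6: y≈36.887540, sp=-3, e=sp−y≈-39.887540; I≈-34.186583, D=e−e_prev≈-60.770758; u=5/4·(-39.887540)+2·(-34.186583)+1·(-60.770758)≈-179.003350; next y=-4/5·36.887540+1/4·(-179.003350)≈-74.260870
n=7: y≈-74.260870, sp=-3, e=sp−y≈71.260870; I≈37.074287, D=e−e_prev≈111.148410; u=5/4·71.260870+2·37.074287+1·111.148410≈274.373071; next y=-4/5·(-74.260870)+1/4·274.373071≈128.001964
n=8: y≈128.001964, sp=-3, e=sp−y≈-131.001964; I≈-93.927677, D=e−e_prev≈-202.262834; u=5/4·(-131.001964)+2·(-93.927677)+1·(-202.262834)≈-553.870643; next y=-4/5·128.001964+1/4·(-553.870643)≈-240.869232
n=9: y≈-240.869232, sp=-3, e=sp−y≈237.869232; I≈143.941554, D=e−e_prev≈368.871195; u=5/4·237.869232+2·143.941554+1·368.871195≈954.090844; next y=-4/5·(-240.869232)+1/4·954.090844≈431.218096

0 -3 -12.750 0.000
1 -3 -2.203 -3.188
2 -3 -27.059 1.999
3 -3 12.174 -8.364
4 -3 -64.382 9.735
5 -3 71.124 -23.883
6 -3 -179.003 36.888
7 -3 274.373 -74.261
8 -3 -553.871 128.002
9 -3 954.091 -240.869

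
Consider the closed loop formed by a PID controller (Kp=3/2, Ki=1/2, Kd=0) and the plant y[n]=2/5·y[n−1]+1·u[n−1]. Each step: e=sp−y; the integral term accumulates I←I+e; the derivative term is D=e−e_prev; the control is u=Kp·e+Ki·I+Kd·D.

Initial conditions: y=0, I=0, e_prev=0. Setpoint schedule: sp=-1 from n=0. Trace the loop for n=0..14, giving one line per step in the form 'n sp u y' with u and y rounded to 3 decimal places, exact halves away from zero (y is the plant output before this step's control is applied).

0 -1 -2.000 0.000
1 -1 1.500 -2.000
2 -1 -3.400 0.700
3 -1 3.390 -3.120
4 -1 -6.074 2.142
5 -1 7.073 -5.217
6 -1 -11.225 4.987
7 -1 14.216 -9.231
8 -1 -21.178 10.524
9 -1 28.044 -16.968
10 -1 -40.422 21.257
11 -1 54.802 -31.919
12 -1 -77.645 42.034
13 -1 106.569 -60.831
14 -1 -149.651 82.236

(exact arithmetic carried between steps; '≈' marks a value shown rounded to 6 d.p. or computed from one; I and e_prev carry over from the previous line; the table rounds u and y to 3 d.p., halves away from zero)
n=0: y=0, sp=-1, e=sp−y=-1; I=-1, D=e−e_prev=-1; u=3/2·(-1)+1/2·(-1)+0·(-1)=-2; next y=2/5·0+1·(-2)=-2
n=1: y=-2, sp=-1, e=sp−y=1; I=0, D=e−e_prev=2; u=3/2·1+1/2·0+0·2=1.5; next y=2/5·(-2)+1·1.5=0.7
n=2: y=0.7, sp=-1, e=sp−y=-1.7; I=-1.7, D=e−e_prev=-2.7; u=3/2·(-1.7)+1/2·(-1.7)+0·(-2.7)=-3.4; next y=2/5·0.7+1·(-3.4)=-3.12
n=3: y=-3.12, sp=-1, e=sp−y=2.12; I=0.42, D=e−e_prev=3.82; u=3/2·2.12+1/2·0.42+0·3.82=3.39; next y=2/5·(-3.12)+1·3.39=2.142
n=4: y=2.142, sp=-1, e=sp−y=-3.142; I=-2.722, D=e−e_prev=-5.262; u=3/2·(-3.142)+1/2·(-2.722)+0·(-5.262)=-6.074; next y=2/5·2.142+1·(-6.074)=-5.2172
n=5: y=-5.2172, sp=-1, e=sp−y=4.2172; I=1.4952, D=e−e_prev=7.3592; u=3/2·4.2172+1/2·1.4952+0·7.3592=7.0734; next y=2/5·(-5.2172)+1·7.0734=4.98652
n=6: y=4.98652, sp=-1, e=sp−y=-5.98652; I=-4.49132, D=e−e_prev=-10.20372; u=3/2·(-5.98652)+1/2·(-4.49132)+0·(-10.20372)=-11.22544; next y=2/5·4.98652+1·(-11.22544)=-9.230832
n=7: y=-9.230832, sp=-1, e=sp−y=8.230832; I=3.739512, D=e−e_prev=14.217352; u=3/2·8.230832+1/2·3.739512+0·14.217352=14.216004; next y=2/5·(-9.230832)+1·14.216004≈10.523671
n=8: y≈10.523671, sp=-1, e=sp−y≈-11.523671; I≈-7.784159, D=e−e_prev≈-19.754503; u=3/2·(-11.523671)+1/2·(-7.784159)+0·(-19.754503)≈-21.177586; next y=2/5·10.523671+1·(-21.177586)≈-16.968118
n=9: y≈-16.968118, sp=-1, e=sp−y≈15.968118; I≈8.183959, D=e−e_prev≈27.491789; u=3/2·15.968118+1/2·8.183959+0·27.491789≈28.044156; next y=2/5·(-16.968118)+1·28.044156≈21.256909
n=10: y≈21.256909, sp=-1, e=sp−y≈-22.256909; I≈-14.072950, D=e−e_prev≈-38.225027; u=3/2·(-22.256909)+1/2·(-14.072950)+0·(-38.225027)≈-40.421839; next y=2/5·21.256909+1·(-40.421839)≈-31.919075
n=11: y≈-31.919075, sp=-1, e=sp−y≈30.919075; I≈16.846125, D=e−e_prev≈53.175984; u=3/2·30.919075+1/2·16.846125+0·53.175984≈54.801675; next y=2/5·(-31.919075)+1·54.801675≈42.034045
n=12: y≈42.034045, sp=-1, e=sp−y≈-43.034045; I≈-26.187920, D=e−e_prev≈-73.953120; u=3/2·(-43.034045)+1/2·(-26.187920)+0·(-73.953120)≈-77.645028; next y=2/5·42.034045+1·(-77.645028)≈-60.831410
n=13: y≈-60.831410, sp=-1, e=sp−y≈59.831410; I≈33.643489, D=e−e_prev≈102.865455; u=3/2·59.831410+1/2·33.643489+0·102.865455≈106.568859; next y=2/5·(-60.831410)+1·106.568859≈82.236295
n=14: y≈82.236295, sp=-1, e=sp−y≈-83.236295; I≈-49.592806, D=e−e_prev≈-143.067705; u=3/2·(-83.236295)+1/2·(-49.592806)+0·(-143.067705)≈-149.650846; next y=2/5·82.236295+1·(-149.650846)≈-116.756328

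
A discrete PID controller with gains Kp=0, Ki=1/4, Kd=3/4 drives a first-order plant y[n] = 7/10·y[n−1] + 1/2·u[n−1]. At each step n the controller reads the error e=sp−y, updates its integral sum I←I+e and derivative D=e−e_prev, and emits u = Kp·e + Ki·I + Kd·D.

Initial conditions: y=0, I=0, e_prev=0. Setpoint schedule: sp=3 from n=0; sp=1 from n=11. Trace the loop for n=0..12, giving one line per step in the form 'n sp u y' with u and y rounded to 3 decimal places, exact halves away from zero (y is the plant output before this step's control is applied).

0 3 3.000 0.000
1 3 0.000 1.500
2 3 1.950 1.050
3 3 1.440 1.710
4 3 2.051 1.917
5 3 2.026 2.367
6 3 2.219 2.670
7 3 2.220 2.979
8 3 2.241 3.195
9 3 2.192 3.357
10 3 2.135 3.446
11 1 0.057 3.480
12 1 1.978 2.464

(exact arithmetic carried between steps; '≈' marks a value shown rounded to 6 d.p. or computed from one; I and e_prev carry over from the previous line; the table rounds u and y to 3 d.p., halves away from zero)
n=0: y=0, sp=3, e=sp−y=3; I=3, D=e−e_prev=3; u=0·3+1/4·3+3/4·3=3; next y=7/10·0+1/2·3=1.5
n=1: y=1.5, sp=3, e=sp−y=1.5; I=4.5, D=e−e_prev=-1.5; u=0·1.5+1/4·4.5+3/4·(-1.5)=0; next y=7/10·1.5+1/2·0=1.05
n=2: y=1.05, sp=3, e=sp−y=1.95; I=6.45, D=e−e_prev=0.45; u=0·1.95+1/4·6.45+3/4·0.45=1.95; next y=7/10·1.05+1/2·1.95=1.71
n=3: y=1.71, sp=3, e=sp−y=1.29; I=7.74, D=e−e_prev=-0.66; u=0·1.29+1/4·7.74+3/4·(-0.66)=1.44; next y=7/10·1.71+1/2·1.44=1.917
n=4: y=1.917, sp=3, e=sp−y=1.083; I=8.823, D=e−e_prev=-0.207; u=0·1.083+1/4·8.823+3/4·(-0.207)=2.0505; next y=7/10·1.917+1/2·2.0505=2.36715
n=5: y=2.36715, sp=3, e=sp−y=0.63285; I=9.45585, D=e−e_prev=-0.45015; u=0·0.63285+1/4·9.45585+3/4·(-0.45015)=2.02635; next y=7/10·2.36715+1/2·2.02635=2.67018
n=6: y=2.67018, sp=3, e=sp−y=0.32982; I=9.78567, D=e−e_prev=-0.30303; u=0·0.32982+1/4·9.78567+3/4·(-0.30303)=2.219145; next y=7/10·2.67018+1/2·2.219145≈2.978699
n=7: y≈2.978699, sp=3, e=sp−y≈0.021302; I≈9.806972, D=e−e_prev≈-0.308519; u=0·0.021302+1/4·9.806972+3/4·(-0.308519)≈2.220354; next y=7/10·2.978699+1/2·2.220354≈3.195266
n=8: y≈3.195266, sp=3, e=sp−y≈-0.195266; I≈9.611706, D=e−e_prev≈-0.216567; u=0·(-0.195266)+1/4·9.611706+3/4·(-0.216567)≈2.240501; next y=7/10·3.195266+1/2·2.240501≈3.356937
n=9: y≈3.356937, sp=3, e=sp−y≈-0.356937; I≈9.254769, D=e−e_prev≈-0.161671; u=0·(-0.356937)+1/4·9.254769+3/4·(-0.161671)≈2.192439; next y=7/10·3.356937+1/2·2.192439≈3.446075
n=10: y≈3.446075, sp=3, e=sp−y≈-0.446075; I≈8.808694, D=e−e_prev≈-0.089139; u=0·(-0.446075)+1/4·8.808694+3/4·(-0.089139)≈2.135319; next y=7/10·3.446075+1/2·2.135319≈3.479912
n=11: y≈3.479912, sp=1, e=sp−y≈-2.479912; I≈6.328781, D=e−e_prev≈-2.033837; u=0·(-2.479912)+1/4·6.328781+3/4·(-2.033837)≈0.056817; next y=7/10·3.479912+1/2·0.056817≈2.464347
n=12: y≈2.464347, sp=1, e=sp−y≈-1.464347; I≈4.864434, D=e−e_prev≈1.015565; u=0·(-1.464347)+1/4·4.864434+3/4·1.015565≈1.977782; next y=7/10·2.464347+1/2·1.977782≈2.713934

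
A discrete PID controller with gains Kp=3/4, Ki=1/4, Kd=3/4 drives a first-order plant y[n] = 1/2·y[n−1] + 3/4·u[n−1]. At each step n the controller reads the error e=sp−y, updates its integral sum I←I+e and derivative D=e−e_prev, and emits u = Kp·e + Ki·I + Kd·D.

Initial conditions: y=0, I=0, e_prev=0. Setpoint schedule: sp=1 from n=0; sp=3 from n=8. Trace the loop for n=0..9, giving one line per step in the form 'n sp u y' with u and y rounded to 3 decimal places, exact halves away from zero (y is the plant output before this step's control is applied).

0 1 1.750 0.000
1 1 -1.047 1.313
2 1 2.382 -0.129
3 1 -1.656 1.722
4 1 3.232 -0.381
5 1 -2.575 2.233
6 1 4.411 -0.815
7 1 -3.924 2.901
8 3 9.576 -1.492
9 3 -7.970 6.436

(exact arithmetic carried between steps; '≈' marks a value shown rounded to 6 d.p. or computed from one; I and e_prev carry over from the previous line; the table rounds u and y to 3 d.p., halves away from zero)
n=0: y=0, sp=1, e=sp−y=1; I=1, D=e−e_prev=1; u=3/4·1+1/4·1+3/4·1=1.75; next y=1/2·0+3/4·1.75=1.3125
n=1: y=1.3125, sp=1, e=sp−y=-0.3125; I=0.6875, D=e−e_prev=-1.3125; u=3/4·(-0.3125)+1/4·0.6875+3/4·(-1.3125)=-1.046875; next y=1/2·1.3125+3/4·(-1.046875)≈-0.128906
n=2: y≈-0.128906, sp=1, e=sp−y≈1.128906; I≈1.816406, D=e−e_prev≈1.441406; u=3/4·1.128906+1/4·1.816406+3/4·1.441406≈2.381836; next y=1/2·(-0.128906)+3/4·2.381836≈1.721924
n=3: y≈1.721924, sp=1, e=sp−y≈-0.721924; I≈1.094482, D=e−e_prev≈-1.850830; u=3/4·(-0.721924)+1/4·1.094482+3/4·(-1.850830)≈-1.655945; next y=1/2·1.721924+3/4·(-1.655945)≈-0.380997
n=4: y≈-0.380997, sp=1, e=sp−y≈1.380997; I≈2.475479, D=e−e_prev≈2.102921; u=3/4·1.380997+1/4·2.475479+3/4·2.102921≈3.231808; next y=1/2·(-0.380997)+3/4·3.231808≈2.233357
n=5: y≈2.233357, sp=1, e=sp−y≈-1.233357; I≈1.242122, D=e−e_prev≈-2.614354; u=3/4·(-1.233357)+1/4·1.242122+3/4·(-2.614354)≈-2.575253; next y=1/2·2.233357+3/4·(-2.575253)≈-0.814761
n=6: y≈-0.814761, sp=1, e=sp−y≈1.814761; I≈3.056883, D=e−e_prev≈3.048119; u=3/4·1.814761+1/4·3.056883+3/4·3.048119≈4.411381; next y=1/2·(-0.814761)+3/4·4.411381≈2.901155
n=7: y≈2.901155, sp=1, e=sp−y≈-1.901155; I≈1.155728, D=e−e_prev≈-3.715916; u=3/4·(-1.901155)+1/4·1.155728+3/4·(-3.715916)≈-3.923871; next y=1/2·2.901155+3/4·(-3.923871)≈-1.492326
n=8: y≈-1.492326, sp=3, e=sp−y≈4.492326; I≈5.648054, D=e−e_prev≈6.393481; u=3/4·4.492326+1/4·5.648054+3/4·6.393481≈9.576369; next y=1/2·(-1.492326)+3/4·9.576369≈6.436113
n=9: y≈6.436113, sp=3, e=sp−y≈-3.436113; I≈2.211941, D=e−e_prev≈-7.928439; u=3/4·(-3.436113)+1/4·2.211941+3/4·(-7.928439)≈-7.970430; next y=1/2·6.436113+3/4·(-7.970430)≈-2.759765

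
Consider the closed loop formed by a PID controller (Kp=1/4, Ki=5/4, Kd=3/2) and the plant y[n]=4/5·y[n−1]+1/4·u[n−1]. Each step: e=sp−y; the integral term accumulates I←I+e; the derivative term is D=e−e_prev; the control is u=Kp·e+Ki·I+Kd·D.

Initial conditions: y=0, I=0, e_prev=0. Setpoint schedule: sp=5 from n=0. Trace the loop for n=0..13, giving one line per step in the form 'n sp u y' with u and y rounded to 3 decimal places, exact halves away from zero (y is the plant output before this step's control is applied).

0 5 15.000 0.000
1 5 2.500 3.750
2 5 10.063 3.625
3 5 6.222 5.416
4 5 6.971 5.888
5 5 4.874 6.453
6 5 4.122 6.381
7 5 3.025 6.135
8 5 2.650 5.664
9 5 2.524 5.194
10 5 2.799 4.786
11 5 3.227 4.529
12 5 3.727 4.430
13 5 4.154 4.476

(exact arithmetic carried between steps; '≈' marks a value shown rounded to 6 d.p. or computed from one; I and e_prev carry over from the previous line; the table rounds u and y to 3 d.p., halves away from zero)
n=0: y=0, sp=5, e=sp−y=5; I=5, D=e−e_prev=5; u=1/4·5+5/4·5+3/2·5=15; next y=4/5·0+1/4·15=3.75
n=1: y=3.75, sp=5, e=sp−y=1.25; I=6.25, D=e−e_prev=-3.75; u=1/4·1.25+5/4·6.25+3/2·(-3.75)=2.5; next y=4/5·3.75+1/4·2.5=3.625
n=2: y=3.625, sp=5, e=sp−y=1.375; I=7.625, D=e−e_prev=0.125; u=1/4·1.375+5/4·7.625+3/2·0.125=10.0625; next y=4/5·3.625+1/4·10.0625=5.415625
n=3: y=5.415625, sp=5, e=sp−y=-0.415625; I=7.209375, D=e−e_prev=-1.790625; u=1/4·(-0.415625)+5/4·7.209375+3/2·(-1.790625)=6.221875; next y=4/5·5.415625+1/4·6.221875≈5.887969
n=4: y≈5.887969, sp=5, e=sp−y≈-0.887969; I≈6.321406, D=e−e_prev≈-0.472344; u=1/4·(-0.887969)+5/4·6.321406+3/2·(-0.472344)≈6.97125; next y=4/5·5.887969+1/4·6.97125≈6.453188
n=5: y≈6.453188, sp=5, e=sp−y≈-1.453188; I≈4.868219, D=e−e_prev≈-0.565219; u=1/4·(-1.453188)+5/4·4.868219+3/2·(-0.565219)≈4.874148; next y=4/5·6.453188+1/4·4.874148≈6.381087
n=6: y≈6.381087, sp=5, e=sp−y≈-1.381087; I≈3.487132, D=e−e_prev≈0.072100; u=1/4·(-1.381087)+5/4·3.487132+3/2·0.072100≈4.121793; next y=4/5·6.381087+1/4·4.121793≈6.135318
n=7: y≈6.135318, sp=5, e=sp−y≈-1.135318; I≈2.351814, D=e−e_prev≈0.245769; u=1/4·(-1.135318)+5/4·2.351814+3/2·0.245769≈3.024591; next y=4/5·6.135318+1/4·3.024591≈5.664402
n=8: y≈5.664402, sp=5, e=sp−y≈-0.664402; I≈1.687411, D=e−e_prev≈0.470916; u=1/4·(-0.664402)+5/4·1.687411+3/2·0.470916≈2.649537; next y=4/5·5.664402+1/4·2.649537≈5.193906
n=9: y≈5.193906, sp=5, e=sp−y≈-0.193906; I≈1.493505, D=e−e_prev≈0.470496; u=1/4·(-0.193906)+5/4·1.493505+3/2·0.470496≈2.524149; next y=4/5·5.193906+1/4·2.524149≈4.786162
n=10: y≈4.786162, sp=5, e=sp−y≈0.213838; I≈1.707343, D=e−e_prev≈0.407744; u=1/4·0.213838+5/4·1.707343+3/2·0.407744≈2.799254; next y=4/5·4.786162+1/4·2.799254≈4.528743
n=11: y≈4.528743, sp=5, e=sp−y≈0.471257; I≈2.178600, D=e−e_prev≈0.257419; u=1/4·0.471257+5/4·2.178600+3/2·0.257419≈3.227192; next y=4/5·4.528743+1/4·3.227192≈4.429793
n=12: y≈4.429793, sp=5, e=sp−y≈0.570207; I≈2.748807, D=e−e_prev≈0.098951; u=1/4·0.570207+5/4·2.748807+3/2·0.098951≈3.726987; next y=4/5·4.429793+1/4·3.726987≈4.475581
n=13: y≈4.475581, sp=5, e=sp−y≈0.524419; I≈3.273226, D=e−e_prev≈-0.045788; u=1/4·0.524419+5/4·3.273226+3/2·(-0.045788)≈4.153955; next y=4/5·4.475581+1/4·4.153955≈4.618954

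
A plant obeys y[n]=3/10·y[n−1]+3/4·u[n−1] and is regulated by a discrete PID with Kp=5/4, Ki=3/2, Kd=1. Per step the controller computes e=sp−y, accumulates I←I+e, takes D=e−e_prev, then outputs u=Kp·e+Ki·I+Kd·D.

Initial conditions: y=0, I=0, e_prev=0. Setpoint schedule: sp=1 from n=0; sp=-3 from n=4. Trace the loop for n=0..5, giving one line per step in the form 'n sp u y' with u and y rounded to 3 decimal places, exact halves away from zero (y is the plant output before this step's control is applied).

(exact arithmetic carried between steps; '≈' marks a value shown rounded to 6 d.p. or computed from one; I and e_prev carry over from the previous line; the table rounds u and y to 3 d.p., halves away from zero)
n=0: y=0, sp=1, e=sp−y=1; I=1, D=e−e_prev=1; u=5/4·1+3/2·1+1·1=3.75; next y=3/10·0+3/4·3.75=2.8125
n=1: y=2.8125, sp=1, e=sp−y=-1.8125; I=-0.8125, D=e−e_prev=-2.8125; u=5/4·(-1.8125)+3/2·(-0.8125)+1·(-2.8125)=-6.296875; next y=3/10·2.8125+3/4·(-6.296875)≈-3.878906
n=2: y≈-3.878906, sp=1, e=sp−y≈4.878906; I≈4.066406, D=e−e_prev≈6.691406; u=5/4·4.878906+3/2·4.066406+1·6.691406≈18.889648; next y=3/10·(-3.878906)+3/4·18.889648≈13.003564
n=3: y≈13.003564, sp=1, e=sp−y≈-12.003564; I≈-7.937158, D=e−e_prev≈-16.882471; u=5/4·(-12.003564)+3/2·(-7.937158)+1·(-16.882471)≈-43.792664; next y=3/10·13.003564+3/4·(-43.792664)≈-28.943428
n=4: y≈-28.943428, sp=-3, e=sp−y≈25.943428; I≈18.006270, D=e−e_prev≈37.946993; u=5/4·25.943428+3/2·18.006270+1·37.946993≈97.385683; next y=3/10·(-28.943428)+3/4·97.385683≈64.356234
n=5: y≈64.356234, sp=-3, e=sp−y≈-67.356234; I≈-49.349964, D=e−e_prev≈-93.299662; u=5/4·(-67.356234)+3/2·(-49.349964)+1·(-93.299662)≈-251.519901; next y=3/10·64.356234+3/4·(-251.519901)≈-169.333055

0 1 3.750 0.000
1 1 -6.297 2.813
2 1 18.890 -3.879
3 1 -43.793 13.004
4 -3 97.386 -28.943
5 -3 -251.520 64.356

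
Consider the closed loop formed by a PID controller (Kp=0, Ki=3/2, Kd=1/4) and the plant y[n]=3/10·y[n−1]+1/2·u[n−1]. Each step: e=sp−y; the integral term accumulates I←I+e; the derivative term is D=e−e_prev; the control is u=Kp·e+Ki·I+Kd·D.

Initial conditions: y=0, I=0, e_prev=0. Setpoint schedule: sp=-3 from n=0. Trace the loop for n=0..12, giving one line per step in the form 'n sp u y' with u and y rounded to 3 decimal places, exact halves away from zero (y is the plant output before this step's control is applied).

0 -3 -5.250 0.000
1 -3 -4.406 -2.625
2 -3 -4.985 -2.991
3 -3 -4.392 -3.390
4 -3 -4.217 -3.213
5 -3 -4.099 -3.072
6 -3 -4.132 -2.971
7 -3 -4.174 -2.958
8 -3 -4.205 -2.974
9 -3 -4.212 -2.995
10 -3 -4.208 -3.004
11 -3 -4.202 -3.005
12 -3 -4.199 -3.003

(exact arithmetic carried between steps; '≈' marks a value shown rounded to 6 d.p. or computed from one; I and e_prev carry over from the previous line; the table rounds u and y to 3 d.p., halves away from zero)
n=0: y=0, sp=-3, e=sp−y=-3; I=-3, D=e−e_prev=-3; u=0·(-3)+3/2·(-3)+1/4·(-3)=-5.25; next y=3/10·0+1/2·(-5.25)=-2.625
n=1: y=-2.625, sp=-3, e=sp−y=-0.375; I=-3.375, D=e−e_prev=2.625; u=0·(-0.375)+3/2·(-3.375)+1/4·2.625=-4.40625; next y=3/10·(-2.625)+1/2·(-4.40625)=-2.990625
n=2: y=-2.990625, sp=-3, e=sp−y=-0.009375; I=-3.384375, D=e−e_prev=0.365625; u=0·(-0.009375)+3/2·(-3.384375)+1/4·0.365625≈-4.985156; next y=3/10·(-2.990625)+1/2·(-4.985156)≈-3.389766
n=3: y≈-3.389766, sp=-3, e=sp−y≈0.389766; I≈-2.994609, D=e−e_prev≈0.399141; u=0·0.389766+3/2·(-2.994609)+1/4·0.399141≈-4.392129; next y=3/10·(-3.389766)+1/2·(-4.392129)≈-3.212994
n=4: y≈-3.212994, sp=-3, e=sp−y≈0.212994; I≈-2.781615, D=e−e_prev≈-0.176771; u=0·0.212994+3/2·(-2.781615)+1/4·(-0.176771)≈-4.216616; next y=3/10·(-3.212994)+1/2·(-4.216616)≈-3.072206
n=5: y≈-3.072206, sp=-3, e=sp−y≈0.072206; I≈-2.709409, D=e−e_prev≈-0.140788; u=0·0.072206+3/2·(-2.709409)+1/4·(-0.140788)≈-4.099311; next y=3/10·(-3.072206)+1/2·(-4.099311)≈-2.971317
n=6: y≈-2.971317, sp=-3, e=sp−y≈-0.028683; I≈-2.738092, D=e−e_prev≈-0.100889; u=0·(-0.028683)+3/2·(-2.738092)+1/4·(-0.100889)≈-4.132360; next y=3/10·(-2.971317)+1/2·(-4.132360)≈-2.957575
n=7: y≈-2.957575, sp=-3, e=sp−y≈-0.042425; I≈-2.780517, D=e−e_prev≈-0.013742; u=0·(-0.042425)+3/2·(-2.780517)+1/4·(-0.013742)≈-4.174211; next y=3/10·(-2.957575)+1/2·(-4.174211)≈-2.974378
n=8: y≈-2.974378, sp=-3, e=sp−y≈-0.025622; I≈-2.806139, D=e−e_prev≈0.016803; u=0·(-0.025622)+3/2·(-2.806139)+1/4·0.016803≈-4.205008; next y=3/10·(-2.974378)+1/2·(-4.205008)≈-2.994817
n=9: y≈-2.994817, sp=-3, e=sp−y≈-0.005183; I≈-2.811322, D=e−e_prev≈0.020439; u=0·(-0.005183)+3/2·(-2.811322)+1/4·0.020439≈-4.211873; next y=3/10·(-2.994817)+1/2·(-4.211873)≈-3.004382
n=10: y≈-3.004382, sp=-3, e=sp−y≈0.004382; I≈-2.806940, D=e−e_prev≈0.009564; u=0·0.004382+3/2·(-2.806940)+1/4·0.009564≈-4.208019; next y=3/10·(-3.004382)+1/2·(-4.208019)≈-3.005324
n=11: y≈-3.005324, sp=-3, e=sp−y≈0.005324; I≈-2.801616, D=e−e_prev≈0.000943; u=0·0.005324+3/2·(-2.801616)+1/4·0.000943≈-4.202189; next y=3/10·(-3.005324)+1/2·(-4.202189)≈-3.002691
n=12: y≈-3.002691, sp=-3, e=sp−y≈0.002691; I≈-2.798925, D=e−e_prev≈-0.002633; u=0·0.002691+3/2·(-2.798925)+1/4·(-0.002633)≈-4.199045; next y=3/10·(-3.002691)+1/2·(-4.199045)≈-3.000330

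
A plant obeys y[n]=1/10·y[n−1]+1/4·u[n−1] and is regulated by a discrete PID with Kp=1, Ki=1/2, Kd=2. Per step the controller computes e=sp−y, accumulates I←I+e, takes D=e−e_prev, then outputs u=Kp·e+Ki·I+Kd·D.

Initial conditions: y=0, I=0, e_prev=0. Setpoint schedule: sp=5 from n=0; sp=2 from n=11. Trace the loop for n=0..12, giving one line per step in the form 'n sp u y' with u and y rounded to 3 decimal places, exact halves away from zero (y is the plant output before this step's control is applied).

0 5 17.500 0.000
1 5 -5.313 4.375
2 5 22.180 -0.891
3 5 -7.619 5.456
4 5 28.699 -1.359
5 5 -11.144 7.039
6 5 36.555 -2.082
7 5 -16.690 8.931
8 5 46.106 -3.280
9 5 -24.848 11.198
10 5 58.026 -5.092
11 2 -46.822 13.997
12 2 76.419 -10.306

(exact arithmetic carried between steps; '≈' marks a value shown rounded to 6 d.p. or computed from one; I and e_prev carry over from the previous line; the table rounds u and y to 3 d.p., halves away from zero)
n=0: y=0, sp=5, e=sp−y=5; I=5, D=e−e_prev=5; u=1·5+1/2·5+2·5=17.5; next y=1/10·0+1/4·17.5=4.375
n=1: y=4.375, sp=5, e=sp−y=0.625; I=5.625, D=e−e_prev=-4.375; u=1·0.625+1/2·5.625+2·(-4.375)=-5.3125; next y=1/10·4.375+1/4·(-5.3125)=-0.890625
n=2: y=-0.890625, sp=5, e=sp−y=5.890625; I=11.515625, D=e−e_prev=5.265625; u=1·5.890625+1/2·11.515625+2·5.265625≈22.179688; next y=1/10·(-0.890625)+1/4·22.179688≈5.455859
n=3: y≈5.455859, sp=5, e=sp−y≈-0.455859; I≈11.059766, D=e−e_prev≈-6.346484; u=1·(-0.455859)+1/2·11.059766+2·(-6.346484)≈-7.618945; next y=1/10·5.455859+1/4·(-7.618945)≈-1.359150
n=4: y≈-1.359150, sp=5, e=sp−y≈6.359150; I≈17.418916, D=e−e_prev≈6.815010; u=1·6.359150+1/2·17.418916+2·6.815010≈28.698628; next y=1/10·(-1.359150)+1/4·28.698628≈7.038742
n=5: y≈7.038742, sp=5, e=sp−y≈-2.038742; I≈15.380174, D=e−e_prev≈-8.397892; u=1·(-2.038742)+1/2·15.380174+2·(-8.397892)≈-11.144440; next y=1/10·7.038742+1/4·(-11.144440)≈-2.082236
n=6: y≈-2.082236, sp=5, e=sp−y≈7.082236; I≈22.462410, D=e−e_prev≈9.120978; u=1·7.082236+1/2·22.462410+2·9.120978≈36.555396; next y=1/10·(-2.082236)+1/4·36.555396≈8.930625
n=7: y≈8.930625, sp=5, e=sp−y≈-3.930625; I≈18.531784, D=e−e_prev≈-11.012861; u=1·(-3.930625)+1/2·18.531784+2·(-11.012861)≈-16.690455; next y=1/10·8.930625+1/4·(-16.690455)≈-3.279551
n=8: y≈-3.279551, sp=5, e=sp−y≈8.279551; I≈26.811336, D=e−e_prev≈12.210177; u=1·8.279551+1/2·26.811336+2·12.210177≈46.105573; next y=1/10·(-3.279551)+1/4·46.105573≈11.198438
n=9: y≈11.198438, sp=5, e=sp−y≈-6.198438; I≈20.612898, D=e−e_prev≈-14.477989; u=1·(-6.198438)+1/2·20.612898+2·(-14.477989)≈-24.847968; next y=1/10·11.198438+1/4·(-24.847968)≈-5.092148
n=10: y≈-5.092148, sp=5, e=sp−y≈10.092148; I≈30.705046, D=e−e_prev≈16.290586; u=1·10.092148+1/2·30.705046+2·16.290586≈58.025843; next y=1/10·(-5.092148)+1/4·58.025843≈13.997246
n=11: y≈13.997246, sp=2, e=sp−y≈-11.997246; I≈18.707800, D=e−e_prev≈-22.089394; u=1·(-11.997246)+1/2·18.707800+2·(-22.089394)≈-46.822135; next y=1/10·13.997246+1/4·(-46.822135)≈-10.305809
n=12: y≈-10.305809, sp=2, e=sp−y≈12.305809; I≈31.013609, D=e−e_prev≈24.303055; u=1·12.305809+1/2·31.013609+2·24.303055≈76.418724; next y=1/10·(-10.305809)+1/4·76.418724≈18.074100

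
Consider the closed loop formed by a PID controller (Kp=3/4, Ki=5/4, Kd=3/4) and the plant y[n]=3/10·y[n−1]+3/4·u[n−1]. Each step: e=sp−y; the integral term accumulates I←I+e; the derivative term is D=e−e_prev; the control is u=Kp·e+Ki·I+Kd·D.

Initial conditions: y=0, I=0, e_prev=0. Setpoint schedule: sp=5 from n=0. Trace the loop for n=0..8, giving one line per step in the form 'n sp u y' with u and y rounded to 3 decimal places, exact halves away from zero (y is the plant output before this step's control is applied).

0 5 13.750 0.000
1 5 -12.109 10.313
2 5 33.812 -5.988
3 5 -45.942 23.562
4 5 93.131 -27.388
5 5 -149.402 61.632
6 5 273.356 -93.562
7 5 -463.740 176.948
8 5 821.296 -294.720

(exact arithmetic carried between steps; '≈' marks a value shown rounded to 6 d.p. or computed from one; I and e_prev carry over from the previous line; the table rounds u and y to 3 d.p., halves away from zero)
n=0: y=0, sp=5, e=sp−y=5; I=5, D=e−e_prev=5; u=3/4·5+5/4·5+3/4·5=13.75; next y=3/10·0+3/4·13.75=10.3125
n=1: y=10.3125, sp=5, e=sp−y=-5.3125; I=-0.3125, D=e−e_prev=-10.3125; u=3/4·(-5.3125)+5/4·(-0.3125)+3/4·(-10.3125)=-12.109375; next y=3/10·10.3125+3/4·(-12.109375)≈-5.988281
n=2: y≈-5.988281, sp=5, e=sp−y≈10.988281; I≈10.675781, D=e−e_prev≈16.300781; u=3/4·10.988281+5/4·10.675781+3/4·16.300781≈33.811523; next y=3/10·(-5.988281)+3/4·33.811523≈23.562158
n=3: y≈23.562158, sp=5, e=sp−y≈-18.562158; I≈-7.886377, D=e−e_prev≈-29.550439; u=3/4·(-18.562158)+5/4·(-7.886377)+3/4·(-29.550439)≈-45.942419; next y=3/10·23.562158+3/4·(-45.942419)≈-27.388167
n=4: y≈-27.388167, sp=5, e=sp−y≈32.388167; I≈24.501790, D=e−e_prev≈50.950325; u=3/4·32.388167+5/4·24.501790+3/4·50.950325≈93.131107; next y=3/10·(-27.388167)+3/4·93.131107≈61.631880
n=5: y≈61.631880, sp=5, e=sp−y≈-56.631880; I≈-32.130090, D=e−e_prev≈-89.020047; u=3/4·(-56.631880)+5/4·(-32.130090)+3/4·(-89.020047)≈-149.401558; next y=3/10·61.631880+3/4·(-149.401558)≈-93.561604
n=6: y≈-93.561604, sp=5, e=sp−y≈98.561604; I≈66.431514, D=e−e_prev≈155.193485; u=3/4·98.561604+5/4·66.431514+3/4·155.193485≈273.355710; next y=3/10·(-93.561604)+3/4·273.355710≈176.948301
n=7: y≈176.948301, sp=5, e=sp−y≈-171.948301; I≈-105.516787, D=e−e_prev≈-270.509906; u=3/4·(-171.948301)+5/4·(-105.516787)+3/4·(-270.509906)≈-463.739638; next y=3/10·176.948301+3/4·(-463.739638)≈-294.720238
n=8: y≈-294.720238, sp=5, e=sp−y≈299.720238; I≈194.203452, D=e−e_prev≈471.668539; u=3/4·299.720238+5/4·194.203452+3/4·471.668539≈821.295898; next y=3/10·(-294.720238)+3/4·821.295898≈527.555852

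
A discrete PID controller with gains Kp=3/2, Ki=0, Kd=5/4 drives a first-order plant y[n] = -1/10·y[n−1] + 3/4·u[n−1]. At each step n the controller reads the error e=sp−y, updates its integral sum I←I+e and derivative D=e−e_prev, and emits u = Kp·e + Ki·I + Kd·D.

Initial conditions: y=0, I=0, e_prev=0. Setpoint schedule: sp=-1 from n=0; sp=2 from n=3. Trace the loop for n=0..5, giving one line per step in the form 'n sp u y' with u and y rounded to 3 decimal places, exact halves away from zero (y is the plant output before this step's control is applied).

(exact arithmetic carried between steps; '≈' marks a value shown rounded to 6 d.p. or computed from one; I and e_prev carry over from the previous line; the table rounds u and y to 3 d.p., halves away from zero)
n=0: y=0, sp=-1, e=sp−y=-1; I=-1, D=e−e_prev=-1; u=3/2·(-1)+0·(-1)+5/4·(-1)=-2.75; next y=-1/10·0+3/4·(-2.75)=-2.0625
n=1: y=-2.0625, sp=-1, e=sp−y=1.0625; I=0.0625, D=e−e_prev=2.0625; u=3/2·1.0625+0·0.0625+5/4·2.0625=4.171875; next y=-1/10·(-2.0625)+3/4·4.171875≈3.335156
n=2: y≈3.335156, sp=-1, e=sp−y≈-4.335156; I≈-4.272656, D=e−e_prev≈-5.397656; u=3/2·(-4.335156)+0·(-4.272656)+5/4·(-5.397656)≈-13.249805; next y=-1/10·3.335156+3/4·(-13.249805)≈-10.270869
n=3: y≈-10.270869, sp=2, e=sp−y≈12.270869; I≈7.998213, D=e−e_prev≈16.606025; u=3/2·12.270869+0·7.998213+5/4·16.606025≈39.163835; next y=-1/10·(-10.270869)+3/4·39.163835≈30.399964
n=4: y≈30.399964, sp=2, e=sp−y≈-28.399964; I≈-20.401751, D=e−e_prev≈-40.670833; u=3/2·(-28.399964)+0·(-20.401751)+5/4·(-40.670833)≈-93.438486; next y=-1/10·30.399964+3/4·(-93.438486)≈-73.118861
n=5: y≈-73.118861, sp=2, e=sp−y≈75.118861; I≈54.717110, D=e−e_prev≈103.518824; u=3/2·75.118861+0·54.717110+5/4·103.518824≈242.076822; next y=-1/10·(-73.118861)+3/4·242.076822≈188.869502

0 -1 -2.750 0.000
1 -1 4.172 -2.063
2 -1 -13.250 3.335
3 2 39.164 -10.271
4 2 -93.438 30.400
5 2 242.077 -73.119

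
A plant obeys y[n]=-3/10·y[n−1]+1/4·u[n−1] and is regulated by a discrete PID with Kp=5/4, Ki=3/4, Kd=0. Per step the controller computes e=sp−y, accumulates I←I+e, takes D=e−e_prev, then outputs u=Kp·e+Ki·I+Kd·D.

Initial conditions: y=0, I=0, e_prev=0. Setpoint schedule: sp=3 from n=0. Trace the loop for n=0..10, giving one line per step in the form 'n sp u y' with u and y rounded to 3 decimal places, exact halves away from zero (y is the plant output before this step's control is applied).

(exact arithmetic carried between steps; '≈' marks a value shown rounded to 6 d.p. or computed from one; I and e_prev carry over from the previous line; the table rounds u and y to 3 d.p., halves away from zero)
n=0: y=0, sp=3, e=sp−y=3; I=3, D=e−e_prev=3; u=5/4·3+3/4·3+0·3=6; next y=-3/10·0+1/4·6=1.5
n=1: y=1.5, sp=3, e=sp−y=1.5; I=4.5, D=e−e_prev=-1.5; u=5/4·1.5+3/4·4.5+0·(-1.5)=5.25; next y=-3/10·1.5+1/4·5.25=0.8625
n=2: y=0.8625, sp=3, e=sp−y=2.1375; I=6.6375, D=e−e_prev=0.6375; u=5/4·2.1375+3/4·6.6375+0·0.6375=7.65; next y=-3/10·0.8625+1/4·7.65=1.65375
n=3: y=1.65375, sp=3, e=sp−y=1.34625; I=7.98375, D=e−e_prev=-0.79125; u=5/4·1.34625+3/4·7.98375+0·(-0.79125)=7.670625; next y=-3/10·1.65375+1/4·7.670625≈1.421531
n=4: y≈1.421531, sp=3, e=sp−y≈1.578469; I≈9.562219, D=e−e_prev≈0.232219; u=5/4·1.578469+3/4·9.562219+0·0.232219≈9.14475; next y=-3/10·1.421531+1/4·9.14475≈1.859728
n=5: y≈1.859728, sp=3, e=sp−y≈1.140272; I≈10.702491, D=e−e_prev≈-0.438197; u=5/4·1.140272+3/4·10.702491+0·(-0.438197)≈9.452208; next y=-3/10·1.859728+1/4·9.452208≈1.805134
n=6: y≈1.805134, sp=3, e=sp−y≈1.194866; I≈11.897357, D=e−e_prev≈0.054595; u=5/4·1.194866+3/4·11.897357+0·0.054595≈10.416601; next y=-3/10·1.805134+1/4·10.416601≈2.062610
n=7: y≈2.062610, sp=3, e=sp−y≈0.937390; I≈12.834747, D=e−e_prev≈-0.257477; u=5/4·0.937390+3/4·12.834747+0·(-0.257477)≈10.797797; next y=-3/10·2.062610+1/4·10.797797≈2.080666
n=8: y≈2.080666, sp=3, e=sp−y≈0.919334; I≈13.754081, D=e−e_prev≈-0.018056; u=5/4·0.919334+3/4·13.754081+0·(-0.018056)≈11.464728; next y=-3/10·2.080666+1/4·11.464728≈2.241982
n=9: y≈2.241982, sp=3, e=sp−y≈0.758018; I≈14.512099, D=e−e_prev≈-0.161316; u=5/4·0.758018+3/4·14.512099+0·(-0.161316)≈11.831596; next y=-3/10·2.241982+1/4·11.831596≈2.285305
n=10: y≈2.285305, sp=3, e=sp−y≈0.714695; I≈15.226794, D=e−e_prev≈-0.043323; u=5/4·0.714695+3/4·15.226794+0·(-0.043323)≈12.313465; next y=-3/10·2.285305+1/4·12.313465≈2.392775

0 3 6.000 0.000
1 3 5.250 1.500
2 3 7.650 0.863
3 3 7.671 1.654
4 3 9.145 1.422
5 3 9.452 1.860
6 3 10.417 1.805
7 3 10.798 2.063
8 3 11.465 2.081
9 3 11.832 2.242
10 3 12.313 2.285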